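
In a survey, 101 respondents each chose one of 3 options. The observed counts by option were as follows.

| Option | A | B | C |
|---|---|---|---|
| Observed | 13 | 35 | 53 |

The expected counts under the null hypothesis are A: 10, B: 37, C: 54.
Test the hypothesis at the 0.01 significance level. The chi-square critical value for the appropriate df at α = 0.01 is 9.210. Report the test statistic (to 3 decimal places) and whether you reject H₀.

A: (13 − 10)²/10 = 9/10 = 0.9000
B: (35 − 37)²/37 = 4/37 = 0.1081
C: (53 − 54)²/54 = 1/54 = 0.0185
Sum = 1.027
df = 2. Since 1.027 < 9.210, we do not reject H₀.

1.027; do not reject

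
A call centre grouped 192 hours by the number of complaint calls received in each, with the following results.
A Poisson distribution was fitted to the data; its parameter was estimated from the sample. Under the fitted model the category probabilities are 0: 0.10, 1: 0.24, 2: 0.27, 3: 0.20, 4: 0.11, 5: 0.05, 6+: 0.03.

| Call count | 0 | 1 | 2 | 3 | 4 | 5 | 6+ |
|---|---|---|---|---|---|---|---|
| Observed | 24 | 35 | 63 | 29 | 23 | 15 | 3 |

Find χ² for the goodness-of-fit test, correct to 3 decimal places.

13.095

Expected counts E_i = n·p_i: 192×0.10 = 19.2, 192×0.24 = 46.08, 192×0.27 = 51.84, 192×0.20 = 38.4, 192×0.11 = 21.12, 192×0.05 = 9.6, 192×0.03 = 5.76.
cat         O        E   (O−E)²/E
0          24     19.2     1.2000
1          35    46.08     2.6642
2          63    51.84     2.4025
3          29     38.4     2.3010
4          23    21.12     0.1673
5          15      9.6     3.0375
6+          3     5.76     1.3225
Sum = 13.095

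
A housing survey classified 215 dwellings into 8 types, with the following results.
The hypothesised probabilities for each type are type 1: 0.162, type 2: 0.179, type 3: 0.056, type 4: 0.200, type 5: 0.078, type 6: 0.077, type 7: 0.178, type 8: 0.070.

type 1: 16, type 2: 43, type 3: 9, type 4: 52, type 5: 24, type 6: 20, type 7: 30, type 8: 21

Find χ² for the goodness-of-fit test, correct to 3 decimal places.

21.334

Expected counts E_i = n·p_i: 215×0.162 = 34.83, 215×0.179 = 38.485, 215×0.056 = 12.04, 215×0.200 = 43, 215×0.078 = 16.77, 215×0.077 = 16.555, 215×0.178 = 38.27, 215×0.070 = 15.05.
cat         O        E   (O−E)²/E
type 1     16    34.83    10.1800
type 2     43   38.485     0.5297
type 3      9    12.04     0.7676
type 4     52       43     1.8837
type 5     24    16.77     3.1170
type 6     20   16.555     0.7169
type 7     30    38.27     1.7871
type 8     21    15.05     2.3523
Sum = 21.334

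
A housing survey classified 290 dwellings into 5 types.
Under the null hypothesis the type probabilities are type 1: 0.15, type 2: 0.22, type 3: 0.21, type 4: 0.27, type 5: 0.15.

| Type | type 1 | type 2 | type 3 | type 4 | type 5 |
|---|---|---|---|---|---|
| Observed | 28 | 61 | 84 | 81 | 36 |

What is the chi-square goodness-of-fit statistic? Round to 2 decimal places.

Expected counts E_i = n·p_i: 290×0.15 = 43.5, 290×0.22 = 63.8, 290×0.21 = 60.9, 290×0.27 = 78.3, 290×0.15 = 43.5.
cat         O        E   (O−E)²/E
type 1     28     43.5      5.523
type 2     61     63.8      0.123
type 3     84     60.9      8.762
type 4     81     78.3      0.093
type 5     36     43.5      1.293
Sum = 15.79

15.79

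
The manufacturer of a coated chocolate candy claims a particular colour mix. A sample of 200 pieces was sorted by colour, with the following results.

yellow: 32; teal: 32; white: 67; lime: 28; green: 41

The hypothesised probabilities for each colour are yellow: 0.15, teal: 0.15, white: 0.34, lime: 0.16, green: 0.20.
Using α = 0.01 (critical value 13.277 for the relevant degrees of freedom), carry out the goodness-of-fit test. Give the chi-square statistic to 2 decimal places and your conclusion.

Expected counts E_i = n·p_i: 200×0.15 = 30, 200×0.15 = 30, 200×0.34 = 68, 200×0.16 = 32, 200×0.20 = 40.
χ² = (32−30)²/30 + (32−30)²/30 + (67−68)²/68 + (28−32)²/32 + (41−40)²/40
   = 0.133 + 0.133 + 0.015 + 0.500 + 0.025
Sum = 0.81
df = 4. Since 0.81 < 13.277, we do not reject H₀.

0.81; do not reject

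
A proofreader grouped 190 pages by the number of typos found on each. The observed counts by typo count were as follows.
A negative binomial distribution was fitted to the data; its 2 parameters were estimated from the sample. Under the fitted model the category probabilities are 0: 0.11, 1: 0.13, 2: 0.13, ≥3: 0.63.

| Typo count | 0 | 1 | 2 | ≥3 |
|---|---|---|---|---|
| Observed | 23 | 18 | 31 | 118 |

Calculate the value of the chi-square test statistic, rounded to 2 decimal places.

3.66

Expected counts E_i = n·p_i: 190×0.11 = 20.9, 190×0.13 = 24.7, 190×0.13 = 24.7, 190×0.63 = 119.7.
χ² = (23−20.9)²/20.9 + (18−24.7)²/24.7 + (31−24.7)²/24.7 + (118−119.7)²/119.7
   = 0.211 + 1.817 + 1.607 + 0.024
Sum = 3.66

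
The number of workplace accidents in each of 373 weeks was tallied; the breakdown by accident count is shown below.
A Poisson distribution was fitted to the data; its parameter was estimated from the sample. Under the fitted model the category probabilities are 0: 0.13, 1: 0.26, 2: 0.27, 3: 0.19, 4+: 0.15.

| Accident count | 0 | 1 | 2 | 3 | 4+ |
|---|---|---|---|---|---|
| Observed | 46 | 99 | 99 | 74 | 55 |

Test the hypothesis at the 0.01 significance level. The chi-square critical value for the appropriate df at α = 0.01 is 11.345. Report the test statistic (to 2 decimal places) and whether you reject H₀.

Expected counts E_i = n·p_i: 373×0.13 = 48.49, 373×0.26 = 96.98, 373×0.27 = 100.71, 373×0.19 = 70.87, 373×0.15 = 55.95.
χ² = (46−48.49)²/48.49 + (99−96.98)²/96.98 + (99−100.71)²/100.71 + (74−70.87)²/70.87 + (55−55.95)²/55.95
   = 0.128 + 0.042 + 0.029 + 0.138 + 0.016
Sum = 0.35
df = 3. Since 0.35 < 11.345, we do not reject H₀.

0.35; do not reject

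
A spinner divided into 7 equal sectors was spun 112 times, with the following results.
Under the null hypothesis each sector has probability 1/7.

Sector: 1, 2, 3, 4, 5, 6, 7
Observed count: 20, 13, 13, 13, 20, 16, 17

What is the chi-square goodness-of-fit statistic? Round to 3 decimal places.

Expected count for each of the 7 categories: 112/7 = 16.
χ² = (20−16)²/16 + (13−16)²/16 + (13−16)²/16 + (13−16)²/16 + (20−16)²/16 + (16−16)²/16 + (17−16)²/16
   = 1.0000 + 0.5625 + 0.5625 + 0.5625 + 1.0000 + 0.0000 + 0.0625
Sum = 3.750

3.750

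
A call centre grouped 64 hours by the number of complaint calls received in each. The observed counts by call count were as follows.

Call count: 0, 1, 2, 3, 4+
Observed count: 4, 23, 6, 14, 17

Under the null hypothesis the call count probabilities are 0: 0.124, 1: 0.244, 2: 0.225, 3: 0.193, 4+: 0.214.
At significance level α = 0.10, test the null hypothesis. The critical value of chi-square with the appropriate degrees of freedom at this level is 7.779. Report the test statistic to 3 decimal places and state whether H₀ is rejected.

11.361; reject

Expected counts E_i = n·p_i: 64×0.124 = 7.936, 64×0.244 = 15.616, 64×0.225 = 14.4, 64×0.193 = 12.352, 64×0.214 = 13.696.
0: (4 − 7.936)²/7.936 = 15.492096/7.936 = 1.9521
1: (23 − 15.616)²/15.616 = 54.523456/15.616 = 3.4915
2: (6 − 14.4)²/14.4 = 70.56/14.4 = 4.9000
3: (14 − 12.352)²/12.352 = 2.715904/12.352 = 0.2199
4+: (17 − 13.696)²/13.696 = 10.916416/13.696 = 0.7971
Sum = 11.361
df = 4. Since 11.361 > 7.779, we reject H₀.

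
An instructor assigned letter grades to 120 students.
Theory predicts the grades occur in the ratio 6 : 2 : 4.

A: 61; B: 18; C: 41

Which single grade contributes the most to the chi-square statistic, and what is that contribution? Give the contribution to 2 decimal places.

B, 0.20

Ratio total = 12. Expected counts: 120×6/12 = 60, 120×2/12 = 20, 120×4/12 = 40.
χ² = (61−60)²/60 + (18−20)²/20 + (41−40)²/40
   = 0.017 + 0.200 + 0.025
The largest term is for B: 0.20.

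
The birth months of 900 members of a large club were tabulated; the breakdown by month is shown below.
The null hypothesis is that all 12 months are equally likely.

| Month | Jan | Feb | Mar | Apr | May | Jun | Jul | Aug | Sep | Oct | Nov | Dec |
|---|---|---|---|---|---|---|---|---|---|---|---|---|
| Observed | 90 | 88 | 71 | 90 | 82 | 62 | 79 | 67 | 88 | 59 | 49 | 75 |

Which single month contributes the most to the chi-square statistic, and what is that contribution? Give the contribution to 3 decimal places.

Nov, 9.013

Expected count for each of the 12 categories: 900/12 = 75.
cat         O        E   (O−E)²/E
Jan        90       75     3.0000
Feb        88       75     2.2533
Mar        71       75     0.2133
Apr        90       75     3.0000
May        82       75     0.6533
Jun        62       75     2.2533
Jul        79       75     0.2133
Aug        67       75     0.8533
Sep        88       75     2.2533
Oct        59       75     3.4133
Nov        49       75     9.0133
Dec        75       75     0.0000
The largest term is for Nov: 9.013.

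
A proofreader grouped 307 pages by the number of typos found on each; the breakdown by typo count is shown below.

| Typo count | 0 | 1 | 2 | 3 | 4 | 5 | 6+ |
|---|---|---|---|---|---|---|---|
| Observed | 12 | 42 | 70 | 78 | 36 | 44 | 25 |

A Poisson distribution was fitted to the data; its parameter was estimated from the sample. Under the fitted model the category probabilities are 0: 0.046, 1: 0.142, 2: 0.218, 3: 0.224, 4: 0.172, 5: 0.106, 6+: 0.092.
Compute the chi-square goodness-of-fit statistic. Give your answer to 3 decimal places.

11.512

Expected counts E_i = n·p_i: 307×0.046 = 14.122, 307×0.142 = 43.594, 307×0.218 = 66.926, 307×0.224 = 68.768, 307×0.172 = 52.804, 307×0.106 = 32.542, 307×0.092 = 28.244.
0: (12 − 14.122)²/14.122 = 4.502884/14.122 = 0.3189
1: (42 − 43.594)²/43.594 = 2.540836/43.594 = 0.0583
2: (70 − 66.926)²/66.926 = 9.449476/66.926 = 0.1412
3: (78 − 68.768)²/68.768 = 85.229824/68.768 = 1.2394
4: (36 − 52.804)²/52.804 = 282.374416/52.804 = 5.3476
5: (44 − 32.542)²/32.542 = 131.285764/32.542 = 4.0343
6+: (25 − 28.244)²/28.244 = 10.523536/28.244 = 0.3726
Sum = 11.512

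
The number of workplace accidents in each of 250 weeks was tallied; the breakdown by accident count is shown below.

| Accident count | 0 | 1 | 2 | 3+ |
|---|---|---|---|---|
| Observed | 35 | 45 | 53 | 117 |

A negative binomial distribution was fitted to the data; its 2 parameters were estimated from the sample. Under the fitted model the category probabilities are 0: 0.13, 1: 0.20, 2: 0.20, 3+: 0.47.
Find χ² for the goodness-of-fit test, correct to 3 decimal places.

0.874

Expected counts E_i = n·p_i: 250×0.13 = 32.5, 250×0.20 = 50, 250×0.20 = 50, 250×0.47 = 117.5.
cat         O        E   (O−E)²/E
0          35     32.5     0.1923
1          45       50     0.5000
2          53       50     0.1800
3+        117    117.5     0.0021
Sum = 0.874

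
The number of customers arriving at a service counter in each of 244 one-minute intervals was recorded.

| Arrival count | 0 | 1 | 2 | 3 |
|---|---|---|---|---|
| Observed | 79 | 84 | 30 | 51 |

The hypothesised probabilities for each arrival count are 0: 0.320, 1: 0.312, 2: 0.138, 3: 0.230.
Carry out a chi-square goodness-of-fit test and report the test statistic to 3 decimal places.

1.692

Expected counts E_i = n·p_i: 244×0.320 = 78.08, 244×0.312 = 76.128, 244×0.138 = 33.672, 244×0.230 = 56.12.
cat         O        E   (O−E)²/E
0          79    78.08     0.0108
1          84   76.128     0.8140
2          30   33.672     0.4004
3          51    56.12     0.4671
Sum = 1.692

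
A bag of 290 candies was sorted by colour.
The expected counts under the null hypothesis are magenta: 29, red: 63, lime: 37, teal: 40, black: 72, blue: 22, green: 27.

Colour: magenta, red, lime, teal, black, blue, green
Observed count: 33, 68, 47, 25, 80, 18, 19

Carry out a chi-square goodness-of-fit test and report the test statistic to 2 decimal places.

cat          O        E   (O−E)²/E
magenta     33       29      0.552
red         68       63      0.397
lime        47       37      2.703
teal        25       40      5.625
black       80       72      0.889
blue        18       22      0.727
green       19       27      2.370
Sum = 13.26

13.26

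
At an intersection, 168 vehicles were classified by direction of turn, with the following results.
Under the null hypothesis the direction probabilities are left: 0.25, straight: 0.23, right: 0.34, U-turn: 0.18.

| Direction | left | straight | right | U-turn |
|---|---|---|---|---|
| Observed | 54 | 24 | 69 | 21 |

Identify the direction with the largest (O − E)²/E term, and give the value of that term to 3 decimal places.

Expected counts E_i = n·p_i: 168×0.25 = 42, 168×0.23 = 38.64, 168×0.34 = 57.12, 168×0.18 = 30.24.
χ² = (54−42)²/42 + (24−38.64)²/38.64 + (69−57.12)²/57.12 + (21−30.24)²/30.24
   = 3.4286 + 5.5468 + 2.4708 + 2.8233
The largest term is for straight: 5.547.

straight, 5.547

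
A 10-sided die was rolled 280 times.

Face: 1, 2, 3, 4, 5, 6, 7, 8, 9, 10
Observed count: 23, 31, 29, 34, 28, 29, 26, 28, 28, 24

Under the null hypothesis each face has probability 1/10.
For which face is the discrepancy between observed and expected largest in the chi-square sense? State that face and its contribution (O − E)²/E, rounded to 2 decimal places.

Under H₀ each category has probability 1/10, so each expected count is 280/10 = 28.
1: (23 − 28)²/28 = 25/28 = 0.893
2: (31 − 28)²/28 = 9/28 = 0.321
3: (29 − 28)²/28 = 1/28 = 0.036
4: (34 − 28)²/28 = 36/28 = 1.286
5: (28 − 28)²/28 = 0/28 = 0.000
6: (29 − 28)²/28 = 1/28 = 0.036
7: (26 − 28)²/28 = 4/28 = 0.143
8: (28 − 28)²/28 = 0/28 = 0.000
9: (28 − 28)²/28 = 0/28 = 0.000
10: (24 − 28)²/28 = 16/28 = 0.571
The largest term is for 4: 1.29.

4, 1.29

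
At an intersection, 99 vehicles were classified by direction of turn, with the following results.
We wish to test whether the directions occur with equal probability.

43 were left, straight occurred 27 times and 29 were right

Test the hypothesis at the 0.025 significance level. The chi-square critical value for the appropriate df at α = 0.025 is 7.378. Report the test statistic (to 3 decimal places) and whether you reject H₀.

4.606; do not reject

Expected count for each of the 3 categories: 99/3 = 33.
left: (43 − 33)²/33 = 100/33 = 3.0303
straight: (27 − 33)²/33 = 36/33 = 1.0909
right: (29 − 33)²/33 = 16/33 = 0.4848
Sum = 4.606
df = 2. Since 4.606 < 7.378, we do not reject H₀.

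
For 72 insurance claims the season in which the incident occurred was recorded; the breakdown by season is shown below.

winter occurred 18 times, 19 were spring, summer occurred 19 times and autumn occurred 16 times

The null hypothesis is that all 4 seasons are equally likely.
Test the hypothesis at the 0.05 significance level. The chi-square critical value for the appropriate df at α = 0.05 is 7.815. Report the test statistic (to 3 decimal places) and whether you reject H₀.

Under H₀ each category has probability 1/4, so each expected count is 72/4 = 18.
winter: (18 − 18)²/18 = 0/18 = 0.0000
spring: (19 − 18)²/18 = 1/18 = 0.0556
summer: (19 − 18)²/18 = 1/18 = 0.0556
autumn: (16 − 18)²/18 = 4/18 = 0.2222
Sum = 0.333
df = 3. Since 0.333 < 7.815, we do not reject H₀.

0.333; do not reject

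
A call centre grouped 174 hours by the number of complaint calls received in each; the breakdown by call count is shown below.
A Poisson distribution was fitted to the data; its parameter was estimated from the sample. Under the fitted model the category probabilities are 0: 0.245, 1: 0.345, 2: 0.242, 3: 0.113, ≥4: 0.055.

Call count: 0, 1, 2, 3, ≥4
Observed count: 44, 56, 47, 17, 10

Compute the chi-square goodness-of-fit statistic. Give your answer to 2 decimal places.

Expected counts E_i = n·p_i: 174×0.245 = 42.63, 174×0.345 = 60.03, 174×0.242 = 42.108, 174×0.113 = 19.662, 174×0.055 = 9.57.
0: (44 − 42.63)²/42.63 = 1.8769/42.63 = 0.044
1: (56 − 60.03)²/60.03 = 16.2409/60.03 = 0.271
2: (47 − 42.108)²/42.108 = 23.931664/42.108 = 0.568
3: (17 − 19.662)²/19.662 = 7.086244/19.662 = 0.360
≥4: (10 − 9.57)²/9.57 = 0.1849/9.57 = 0.019
Sum = 1.26

1.26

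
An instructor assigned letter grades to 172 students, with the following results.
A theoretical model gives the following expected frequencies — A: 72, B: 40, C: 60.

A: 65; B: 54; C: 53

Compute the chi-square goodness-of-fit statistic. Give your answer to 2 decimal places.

6.40

A: (65 − 72)²/72 = 49/72 = 0.681
B: (54 − 40)²/40 = 196/40 = 4.900
C: (53 − 60)²/60 = 49/60 = 0.817
Sum = 6.40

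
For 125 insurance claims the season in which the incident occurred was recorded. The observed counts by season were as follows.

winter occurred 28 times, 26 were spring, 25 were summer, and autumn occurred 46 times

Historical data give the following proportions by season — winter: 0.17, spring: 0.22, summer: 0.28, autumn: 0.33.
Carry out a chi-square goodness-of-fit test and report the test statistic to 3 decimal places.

Expected counts E_i = n·p_i: 125×0.17 = 21.25, 125×0.22 = 27.5, 125×0.28 = 35, 125×0.33 = 41.25.
cat         O        E   (O−E)²/E
winter     28    21.25     2.1441
spring     26     27.5     0.0818
summer     25       35     2.8571
autumn     46    41.25     0.5470
Sum = 5.630

5.630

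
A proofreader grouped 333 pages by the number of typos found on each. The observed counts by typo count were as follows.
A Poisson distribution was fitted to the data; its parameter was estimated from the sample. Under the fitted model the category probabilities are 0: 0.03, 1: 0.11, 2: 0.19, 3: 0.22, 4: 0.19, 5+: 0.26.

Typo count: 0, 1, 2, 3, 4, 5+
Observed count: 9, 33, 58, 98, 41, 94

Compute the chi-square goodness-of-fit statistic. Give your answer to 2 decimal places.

17.73

Expected counts E_i = n·p_i: 333×0.03 = 9.99, 333×0.11 = 36.63, 333×0.19 = 63.27, 333×0.22 = 73.26, 333×0.19 = 63.27, 333×0.26 = 86.58.
cat         O        E   (O−E)²/E
0           9     9.99      0.098
1          33    36.63      0.360
2          58    63.27      0.439
3          98    73.26      8.355
4          41    63.27      7.839
5+         94    86.58      0.636
Sum = 17.73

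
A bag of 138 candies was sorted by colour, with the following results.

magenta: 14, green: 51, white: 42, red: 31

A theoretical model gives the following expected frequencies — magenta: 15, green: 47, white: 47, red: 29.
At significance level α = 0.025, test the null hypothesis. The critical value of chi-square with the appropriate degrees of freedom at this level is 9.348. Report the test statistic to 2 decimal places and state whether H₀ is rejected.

cat          O        E   (O−E)²/E
magenta     14       15      0.067
green       51       47      0.340
white       42       47      0.532
red         31       29      0.138
Sum = 1.08
df = 3. Since 1.08 < 9.348, we do not reject H₀.

1.08; do not reject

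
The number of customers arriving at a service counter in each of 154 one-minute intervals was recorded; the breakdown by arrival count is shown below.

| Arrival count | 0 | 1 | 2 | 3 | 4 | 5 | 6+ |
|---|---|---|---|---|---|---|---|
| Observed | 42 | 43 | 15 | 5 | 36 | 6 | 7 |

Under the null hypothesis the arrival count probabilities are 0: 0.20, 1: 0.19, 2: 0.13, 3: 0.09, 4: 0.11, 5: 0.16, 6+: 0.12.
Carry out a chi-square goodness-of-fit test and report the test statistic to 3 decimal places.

60.125

Expected counts E_i = n·p_i: 154×0.20 = 30.8, 154×0.19 = 29.26, 154×0.13 = 20.02, 154×0.09 = 13.86, 154×0.11 = 16.94, 154×0.16 = 24.64, 154×0.12 = 18.48.
0: (42 − 30.8)²/30.8 = 125.44/30.8 = 4.0727
1: (43 − 29.26)²/29.26 = 188.7876/29.26 = 6.4521
2: (15 − 20.02)²/20.02 = 25.2004/20.02 = 1.2588
3: (5 − 13.86)²/13.86 = 78.4996/13.86 = 5.6638
4: (36 − 16.94)²/16.94 = 363.2836/16.94 = 21.4453
5: (6 − 24.64)²/24.64 = 347.4496/24.64 = 14.1010
6+: (7 − 18.48)²/18.48 = 131.7904/18.48 = 7.1315
Sum = 60.125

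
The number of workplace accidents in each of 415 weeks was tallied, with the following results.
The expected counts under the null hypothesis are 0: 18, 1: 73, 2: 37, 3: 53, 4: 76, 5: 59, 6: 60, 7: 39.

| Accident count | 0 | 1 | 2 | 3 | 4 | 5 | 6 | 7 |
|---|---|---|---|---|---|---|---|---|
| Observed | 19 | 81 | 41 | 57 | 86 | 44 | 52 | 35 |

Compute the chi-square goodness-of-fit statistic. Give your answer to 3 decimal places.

8.273

cat         O        E   (O−E)²/E
0          19       18     0.0556
1          81       73     0.8767
2          41       37     0.4324
3          57       53     0.3019
4          86       76     1.3158
5          44       59     3.8136
6          52       60     1.0667
7          35       39     0.4103
Sum = 8.273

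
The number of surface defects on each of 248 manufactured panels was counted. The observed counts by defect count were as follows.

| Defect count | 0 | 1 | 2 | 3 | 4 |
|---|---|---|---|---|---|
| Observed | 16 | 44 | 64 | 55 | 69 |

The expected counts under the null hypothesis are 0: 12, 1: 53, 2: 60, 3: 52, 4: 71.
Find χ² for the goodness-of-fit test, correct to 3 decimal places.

3.358

χ² = (16−12)²/12 + (44−53)²/53 + (64−60)²/60 + (55−52)²/52 + (69−71)²/71
   = 1.3333 + 1.5283 + 0.2667 + 0.1731 + 0.0563
Sum = 3.358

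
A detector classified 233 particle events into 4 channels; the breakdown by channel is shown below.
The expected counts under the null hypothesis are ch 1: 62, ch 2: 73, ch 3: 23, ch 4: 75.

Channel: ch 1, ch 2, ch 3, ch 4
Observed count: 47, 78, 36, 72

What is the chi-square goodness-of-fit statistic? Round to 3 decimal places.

11.439

cat         O        E   (O−E)²/E
ch 1       47       62     3.6290
ch 2       78       73     0.3425
ch 3       36       23     7.3478
ch 4       72       75     0.1200
Sum = 11.439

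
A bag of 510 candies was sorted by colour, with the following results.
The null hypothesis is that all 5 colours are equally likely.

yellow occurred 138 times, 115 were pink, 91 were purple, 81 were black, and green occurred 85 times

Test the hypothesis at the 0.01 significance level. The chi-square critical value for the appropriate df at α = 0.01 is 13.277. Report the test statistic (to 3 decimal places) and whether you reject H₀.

22.706; reject

Expected count for each of the 5 categories: 510/5 = 102.
cat         O        E   (O−E)²/E
yellow    138      102    12.7059
pink      115      102     1.6569
purple     91      102     1.1863
black      81      102     4.3235
green      85      102     2.8333
Sum = 22.706
df = 4. Since 22.706 > 13.277, we reject H₀.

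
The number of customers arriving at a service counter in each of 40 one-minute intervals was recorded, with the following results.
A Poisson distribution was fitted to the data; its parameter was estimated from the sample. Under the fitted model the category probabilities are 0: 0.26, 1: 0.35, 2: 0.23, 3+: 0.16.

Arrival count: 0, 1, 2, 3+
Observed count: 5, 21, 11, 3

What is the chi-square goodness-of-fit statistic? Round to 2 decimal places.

8.46

Expected counts E_i = n·p_i: 40×0.26 = 10.4, 40×0.35 = 14, 40×0.23 = 9.2, 40×0.16 = 6.4.
0: (5 − 10.4)²/10.4 = 29.16/10.4 = 2.804
1: (21 − 14)²/14 = 49/14 = 3.500
2: (11 − 9.2)²/9.2 = 3.24/9.2 = 0.352
3+: (3 − 6.4)²/6.4 = 11.56/6.4 = 1.806
Sum = 8.46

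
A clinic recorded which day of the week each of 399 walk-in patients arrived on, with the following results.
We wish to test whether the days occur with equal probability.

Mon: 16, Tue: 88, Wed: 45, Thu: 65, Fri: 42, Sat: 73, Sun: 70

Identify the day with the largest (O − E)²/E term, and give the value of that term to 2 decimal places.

Under H₀ each category has probability 1/7, so each expected count is 399/7 = 57.
Mon: (16 − 57)²/57 = 1681/57 = 29.491
Tue: (88 − 57)²/57 = 961/57 = 16.860
Wed: (45 − 57)²/57 = 144/57 = 2.526
Thu: (65 − 57)²/57 = 64/57 = 1.123
Fri: (42 − 57)²/57 = 225/57 = 3.947
Sat: (73 − 57)²/57 = 256/57 = 4.491
Sun: (70 − 57)²/57 = 169/57 = 2.965
The largest term is for Mon: 29.49.

Mon, 29.49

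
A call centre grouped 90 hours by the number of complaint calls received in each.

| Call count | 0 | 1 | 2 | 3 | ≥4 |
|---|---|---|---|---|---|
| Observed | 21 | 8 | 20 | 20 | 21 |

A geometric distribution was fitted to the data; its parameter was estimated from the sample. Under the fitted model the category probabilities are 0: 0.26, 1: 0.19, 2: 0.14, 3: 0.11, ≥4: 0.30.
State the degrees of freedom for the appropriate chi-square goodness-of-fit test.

3

There are k = 5 categories and 1 parameter estimated from the data, so df = 5 − 1 − 1 = 3.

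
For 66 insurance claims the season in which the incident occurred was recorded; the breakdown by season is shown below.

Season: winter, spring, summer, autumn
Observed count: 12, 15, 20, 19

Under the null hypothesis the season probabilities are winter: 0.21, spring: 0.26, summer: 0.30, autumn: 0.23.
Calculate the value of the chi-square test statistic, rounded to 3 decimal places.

Expected counts E_i = n·p_i: 66×0.21 = 13.86, 66×0.26 = 17.16, 66×0.30 = 19.8, 66×0.23 = 15.18.
winter: (12 − 13.86)²/13.86 = 3.4596/13.86 = 0.2496
spring: (15 − 17.16)²/17.16 = 4.6656/17.16 = 0.2719
summer: (20 − 19.8)²/19.8 = 0.04/19.8 = 0.0020
autumn: (19 − 15.18)²/15.18 = 14.5924/15.18 = 0.9613
Sum = 1.485

1.485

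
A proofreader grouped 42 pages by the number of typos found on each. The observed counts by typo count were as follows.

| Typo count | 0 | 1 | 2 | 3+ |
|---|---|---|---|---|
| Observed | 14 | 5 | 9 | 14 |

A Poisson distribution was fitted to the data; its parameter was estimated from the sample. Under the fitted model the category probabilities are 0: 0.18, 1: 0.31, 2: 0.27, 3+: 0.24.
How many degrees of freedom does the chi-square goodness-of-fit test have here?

2

There are k = 4 categories and 1 parameter estimated from the data, so df = 4 − 1 − 1 = 2.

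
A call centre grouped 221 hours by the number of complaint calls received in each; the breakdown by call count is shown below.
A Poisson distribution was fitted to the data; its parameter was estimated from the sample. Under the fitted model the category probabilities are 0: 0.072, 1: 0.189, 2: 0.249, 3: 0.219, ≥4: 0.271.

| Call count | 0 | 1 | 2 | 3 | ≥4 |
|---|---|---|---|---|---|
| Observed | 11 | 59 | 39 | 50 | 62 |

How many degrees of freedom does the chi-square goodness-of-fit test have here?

3

There are k = 5 categories and 1 parameter estimated from the data, so df = 5 − 1 − 1 = 3.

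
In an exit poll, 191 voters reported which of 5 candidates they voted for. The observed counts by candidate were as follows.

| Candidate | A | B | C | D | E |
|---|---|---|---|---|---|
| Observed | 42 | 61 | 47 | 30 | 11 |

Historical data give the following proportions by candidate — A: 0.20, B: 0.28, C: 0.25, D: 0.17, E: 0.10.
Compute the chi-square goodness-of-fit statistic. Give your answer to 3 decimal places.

5.070

Expected counts E_i = n·p_i: 191×0.20 = 38.2, 191×0.28 = 53.48, 191×0.25 = 47.75, 191×0.17 = 32.47, 191×0.10 = 19.1.
χ² = (42−38.2)²/38.2 + (61−53.48)²/53.48 + (47−47.75)²/47.75 + (30−32.47)²/32.47 + (11−19.1)²/19.1
   = 0.3780 + 1.0574 + 0.0118 + 0.1879 + 3.4351
Sum = 5.070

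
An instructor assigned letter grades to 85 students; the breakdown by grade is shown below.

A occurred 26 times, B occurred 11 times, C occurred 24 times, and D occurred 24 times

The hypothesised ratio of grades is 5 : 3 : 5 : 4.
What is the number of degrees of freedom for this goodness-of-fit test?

3

There are k = 4 categories and no parameters were estimated from the data, so df = 4 − 1 = 3.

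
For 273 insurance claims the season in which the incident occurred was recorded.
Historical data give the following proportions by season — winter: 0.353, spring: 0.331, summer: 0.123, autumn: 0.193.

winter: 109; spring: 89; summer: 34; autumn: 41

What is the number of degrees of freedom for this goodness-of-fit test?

There are k = 4 categories and no parameters were estimated from the data, so df = 4 − 1 = 3.

3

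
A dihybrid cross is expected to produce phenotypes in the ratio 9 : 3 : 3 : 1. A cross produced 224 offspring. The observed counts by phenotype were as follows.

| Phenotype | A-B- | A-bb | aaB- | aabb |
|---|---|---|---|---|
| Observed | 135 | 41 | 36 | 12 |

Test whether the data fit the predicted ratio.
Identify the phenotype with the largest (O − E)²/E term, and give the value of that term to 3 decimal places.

Ratio total = 16. Expected counts: 224×9/16 = 126, 224×3/16 = 42, 224×3/16 = 42, 224×1/16 = 14.
χ² = (135−126)²/126 + (41−42)²/42 + (36−42)²/42 + (12−14)²/14
   = 0.6429 + 0.0238 + 0.8571 + 0.2857
The largest term is for aaB-: 0.857.

aaB-, 0.857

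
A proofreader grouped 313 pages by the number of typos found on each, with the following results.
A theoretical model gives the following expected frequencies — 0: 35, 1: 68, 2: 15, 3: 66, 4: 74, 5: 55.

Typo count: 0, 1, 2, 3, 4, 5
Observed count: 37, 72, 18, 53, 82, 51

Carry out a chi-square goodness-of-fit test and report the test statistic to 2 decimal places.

χ² = (37−35)²/35 + (72−68)²/68 + (18−15)²/15 + (53−66)²/66 + (82−74)²/74 + (51−55)²/55
   = 0.114 + 0.235 + 0.600 + 2.561 + 0.865 + 0.291
Sum = 4.67

4.67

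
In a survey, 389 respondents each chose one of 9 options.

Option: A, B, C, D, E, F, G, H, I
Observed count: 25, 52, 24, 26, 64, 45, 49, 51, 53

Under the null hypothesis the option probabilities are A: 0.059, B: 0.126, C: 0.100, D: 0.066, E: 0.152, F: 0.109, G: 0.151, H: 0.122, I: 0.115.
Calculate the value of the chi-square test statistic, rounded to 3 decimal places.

Expected counts E_i = n·p_i: 389×0.059 = 22.951, 389×0.126 = 49.014, 389×0.100 = 38.9, 389×0.066 = 25.674, 389×0.152 = 59.128, 389×0.109 = 42.401, 389×0.151 = 58.739, 389×0.122 = 47.458, 389×0.115 = 44.735.
χ² = (25−22.951)²/22.951 + (52−49.014)²/49.014 + (24−38.9)²/38.9 + (26−25.674)²/25.674 + (64−59.128)²/59.128 + (45−42.401)²/42.401 + (49−58.739)²/58.739 + (51−47.458)²/47.458 + (53−44.735)²/44.735
   = 0.1829 + 0.1819 + 5.7072 + 0.0041 + 0.4014 + 0.1593 + 1.6147 + 0.2644 + 1.5270
Sum = 10.043

10.043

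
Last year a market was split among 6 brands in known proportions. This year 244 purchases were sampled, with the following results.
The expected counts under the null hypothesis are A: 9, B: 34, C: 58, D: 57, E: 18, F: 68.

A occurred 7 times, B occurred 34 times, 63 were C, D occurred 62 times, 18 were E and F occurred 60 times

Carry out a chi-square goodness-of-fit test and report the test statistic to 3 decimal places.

2.255

χ² = (7−9)²/9 + (34−34)²/34 + (63−58)²/58 + (62−57)²/57 + (18−18)²/18 + (60−68)²/68
   = 0.4444 + 0.0000 + 0.4310 + 0.4386 + 0.0000 + 0.9412
Sum = 2.255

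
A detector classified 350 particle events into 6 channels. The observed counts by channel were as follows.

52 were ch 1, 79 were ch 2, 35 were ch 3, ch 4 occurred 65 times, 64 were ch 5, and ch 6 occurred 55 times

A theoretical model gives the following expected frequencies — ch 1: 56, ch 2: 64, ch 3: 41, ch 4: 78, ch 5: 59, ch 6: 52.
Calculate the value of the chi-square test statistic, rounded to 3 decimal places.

cat         O        E   (O−E)²/E
ch 1       52       56     0.2857
ch 2       79       64     3.5156
ch 3       35       41     0.8780
ch 4       65       78     2.1667
ch 5       64       59     0.4237
ch 6       55       52     0.1731
Sum = 7.443

7.443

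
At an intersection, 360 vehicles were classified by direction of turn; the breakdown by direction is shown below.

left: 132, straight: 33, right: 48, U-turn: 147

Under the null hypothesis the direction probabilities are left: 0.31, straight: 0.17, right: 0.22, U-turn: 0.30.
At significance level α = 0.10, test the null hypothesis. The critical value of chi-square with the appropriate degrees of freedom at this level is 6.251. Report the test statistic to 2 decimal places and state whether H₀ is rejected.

Expected counts E_i = n·p_i: 360×0.31 = 111.6, 360×0.17 = 61.2, 360×0.22 = 79.2, 360×0.30 = 108.
cat           O        E   (O−E)²/E
left        132    111.6      3.729
straight     33     61.2     12.994
right        48     79.2     12.291
U-turn      147      108     14.083
Sum = 43.10
df = 3. Since 43.10 > 6.251, we reject H₀.

43.10; reject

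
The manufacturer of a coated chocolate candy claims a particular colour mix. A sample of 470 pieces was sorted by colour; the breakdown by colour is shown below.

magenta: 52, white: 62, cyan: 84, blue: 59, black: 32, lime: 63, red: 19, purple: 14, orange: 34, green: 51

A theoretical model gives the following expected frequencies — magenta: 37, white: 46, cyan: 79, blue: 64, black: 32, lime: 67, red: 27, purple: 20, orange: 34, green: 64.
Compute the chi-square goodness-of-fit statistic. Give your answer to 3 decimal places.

19.403

χ² = (52−37)²/37 + (62−46)²/46 + (84−79)²/79 + (59−64)²/64 + (32−32)²/32 + (63−67)²/67 + (19−27)²/27 + (14−20)²/20 + (34−34)²/34 + (51−64)²/64
   = 6.0811 + 5.5652 + 0.3165 + 0.3906 + 0.0000 + 0.2388 + 2.3704 + 1.8000 + 0.0000 + 2.6406
Sum = 19.403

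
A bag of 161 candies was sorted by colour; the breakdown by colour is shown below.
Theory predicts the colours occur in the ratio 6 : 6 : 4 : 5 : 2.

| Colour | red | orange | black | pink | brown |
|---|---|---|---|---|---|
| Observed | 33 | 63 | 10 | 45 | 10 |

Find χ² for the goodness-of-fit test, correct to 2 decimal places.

Ratio total = 23. Expected counts: 161×6/23 = 42, 161×6/23 = 42, 161×4/23 = 28, 161×5/23 = 35, 161×2/23 = 14.
cat         O        E   (O−E)²/E
red        33       42      1.929
orange     63       42     10.500
black      10       28     11.571
pink       45       35      2.857
brown      10       14      1.143
Sum = 28.00

28.00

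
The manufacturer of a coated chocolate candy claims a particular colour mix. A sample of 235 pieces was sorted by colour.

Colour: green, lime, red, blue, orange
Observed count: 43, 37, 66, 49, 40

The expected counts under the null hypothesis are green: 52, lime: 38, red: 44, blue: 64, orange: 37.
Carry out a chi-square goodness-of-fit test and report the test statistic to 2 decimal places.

16.34

green: (43 − 52)²/52 = 81/52 = 1.558
lime: (37 − 38)²/38 = 1/38 = 0.026
red: (66 − 44)²/44 = 484/44 = 11.000
blue: (49 − 64)²/64 = 225/64 = 3.516
orange: (40 − 37)²/37 = 9/37 = 0.243
Sum = 16.34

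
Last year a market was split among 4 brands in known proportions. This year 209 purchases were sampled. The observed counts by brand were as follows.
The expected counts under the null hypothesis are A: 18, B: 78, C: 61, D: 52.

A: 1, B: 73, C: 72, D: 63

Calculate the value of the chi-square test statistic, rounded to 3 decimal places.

20.687

cat         O        E   (O−E)²/E
A           1       18    16.0556
B          73       78     0.3205
C          72       61     1.9836
D          63       52     2.3269
Sum = 20.687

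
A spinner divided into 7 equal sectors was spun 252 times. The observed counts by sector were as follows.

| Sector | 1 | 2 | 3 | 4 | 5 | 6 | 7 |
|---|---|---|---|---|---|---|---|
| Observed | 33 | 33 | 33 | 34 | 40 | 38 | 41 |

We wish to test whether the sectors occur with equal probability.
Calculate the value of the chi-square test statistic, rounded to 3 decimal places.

2.111

Under H₀ each category has probability 1/7, so each expected count is 252/7 = 36.
cat         O        E   (O−E)²/E
1          33       36     0.2500
2          33       36     0.2500
3          33       36     0.2500
4          34       36     0.1111
5          40       36     0.4444
6          38       36     0.1111
7          41       36     0.6944
Sum = 2.111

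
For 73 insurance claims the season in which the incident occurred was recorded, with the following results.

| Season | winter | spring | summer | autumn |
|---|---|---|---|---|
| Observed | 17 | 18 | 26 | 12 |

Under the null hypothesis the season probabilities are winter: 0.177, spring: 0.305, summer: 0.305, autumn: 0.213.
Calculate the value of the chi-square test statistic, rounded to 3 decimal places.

3.541

Expected counts E_i = n·p_i: 73×0.177 = 12.921, 73×0.305 = 22.265, 73×0.305 = 22.265, 73×0.213 = 15.549.
χ² = (17−12.921)²/12.921 + (18−22.265)²/22.265 + (26−22.265)²/22.265 + (12−15.549)²/15.549
   = 1.2877 + 0.8170 + 0.6266 + 0.8100
Sum = 3.541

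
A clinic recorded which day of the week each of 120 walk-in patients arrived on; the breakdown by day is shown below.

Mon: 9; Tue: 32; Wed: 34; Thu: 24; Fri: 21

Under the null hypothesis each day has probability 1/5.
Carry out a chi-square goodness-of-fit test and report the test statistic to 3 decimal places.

Expected count for each of the 5 categories: 120/5 = 24.
cat         O        E   (O−E)²/E
Mon         9       24     9.3750
Tue        32       24     2.6667
Wed        34       24     4.1667
Thu        24       24     0.0000
Fri        21       24     0.3750
Sum = 16.583

16.583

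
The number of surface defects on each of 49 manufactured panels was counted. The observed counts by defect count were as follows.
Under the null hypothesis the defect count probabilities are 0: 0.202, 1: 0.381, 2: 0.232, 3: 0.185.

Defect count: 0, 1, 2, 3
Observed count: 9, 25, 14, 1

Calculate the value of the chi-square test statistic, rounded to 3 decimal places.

10.013

Expected counts E_i = n·p_i: 49×0.202 = 9.898, 49×0.381 = 18.669, 49×0.232 = 11.368, 49×0.185 = 9.065.
cat         O        E   (O−E)²/E
0           9    9.898     0.0815
1          25   18.669     2.1470
2          14   11.368     0.6094
3           1    9.065     7.1753
Sum = 10.013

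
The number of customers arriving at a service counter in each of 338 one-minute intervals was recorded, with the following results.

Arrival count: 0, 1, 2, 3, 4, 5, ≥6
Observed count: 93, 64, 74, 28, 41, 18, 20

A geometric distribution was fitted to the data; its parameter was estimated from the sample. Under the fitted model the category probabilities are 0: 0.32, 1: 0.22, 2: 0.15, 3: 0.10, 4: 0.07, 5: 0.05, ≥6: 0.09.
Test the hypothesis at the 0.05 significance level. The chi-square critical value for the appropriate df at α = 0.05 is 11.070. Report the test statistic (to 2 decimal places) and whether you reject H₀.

Expected counts E_i = n·p_i: 338×0.32 = 108.16, 338×0.22 = 74.36, 338×0.15 = 50.7, 338×0.10 = 33.8, 338×0.07 = 23.66, 338×0.05 = 16.9, 338×0.09 = 30.42.
χ² = (93−108.16)²/108.16 + (64−74.36)²/74.36 + (74−50.7)²/50.7 + (28−33.8)²/33.8 + (41−23.66)²/23.66 + (18−16.9)²/16.9 + (20−30.42)²/30.42
   = 2.125 + 1.443 + 10.708 + 0.995 + 12.708 + 0.072 + 3.569
Sum = 31.62
df = 5. Since 31.62 > 11.070, we reject H₀.

31.62; reject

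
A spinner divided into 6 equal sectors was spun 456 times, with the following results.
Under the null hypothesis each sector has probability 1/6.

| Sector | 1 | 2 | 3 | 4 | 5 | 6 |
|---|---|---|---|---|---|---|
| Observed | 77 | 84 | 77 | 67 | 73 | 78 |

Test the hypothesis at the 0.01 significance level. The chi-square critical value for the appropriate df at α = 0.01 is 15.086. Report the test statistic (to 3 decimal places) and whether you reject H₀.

2.105; do not reject

Expected count for each of the 6 categories: 456/6 = 76.
cat         O        E   (O−E)²/E
1          77       76     0.0132
2          84       76     0.8421
3          77       76     0.0132
4          67       76     1.0658
5          73       76     0.1184
6          78       76     0.0526
Sum = 2.105
df = 5. Since 2.105 < 15.086, we do not reject H₀.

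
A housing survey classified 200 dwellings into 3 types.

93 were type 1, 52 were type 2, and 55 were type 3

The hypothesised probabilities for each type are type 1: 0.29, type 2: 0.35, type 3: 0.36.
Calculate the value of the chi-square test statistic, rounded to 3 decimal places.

29.763

Expected counts E_i = n·p_i: 200×0.29 = 58, 200×0.35 = 70, 200×0.36 = 72.
type 1: (93 − 58)²/58 = 1225/58 = 21.1207
type 2: (52 − 70)²/70 = 324/70 = 4.6286
type 3: (55 − 72)²/72 = 289/72 = 4.0139
Sum = 29.763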